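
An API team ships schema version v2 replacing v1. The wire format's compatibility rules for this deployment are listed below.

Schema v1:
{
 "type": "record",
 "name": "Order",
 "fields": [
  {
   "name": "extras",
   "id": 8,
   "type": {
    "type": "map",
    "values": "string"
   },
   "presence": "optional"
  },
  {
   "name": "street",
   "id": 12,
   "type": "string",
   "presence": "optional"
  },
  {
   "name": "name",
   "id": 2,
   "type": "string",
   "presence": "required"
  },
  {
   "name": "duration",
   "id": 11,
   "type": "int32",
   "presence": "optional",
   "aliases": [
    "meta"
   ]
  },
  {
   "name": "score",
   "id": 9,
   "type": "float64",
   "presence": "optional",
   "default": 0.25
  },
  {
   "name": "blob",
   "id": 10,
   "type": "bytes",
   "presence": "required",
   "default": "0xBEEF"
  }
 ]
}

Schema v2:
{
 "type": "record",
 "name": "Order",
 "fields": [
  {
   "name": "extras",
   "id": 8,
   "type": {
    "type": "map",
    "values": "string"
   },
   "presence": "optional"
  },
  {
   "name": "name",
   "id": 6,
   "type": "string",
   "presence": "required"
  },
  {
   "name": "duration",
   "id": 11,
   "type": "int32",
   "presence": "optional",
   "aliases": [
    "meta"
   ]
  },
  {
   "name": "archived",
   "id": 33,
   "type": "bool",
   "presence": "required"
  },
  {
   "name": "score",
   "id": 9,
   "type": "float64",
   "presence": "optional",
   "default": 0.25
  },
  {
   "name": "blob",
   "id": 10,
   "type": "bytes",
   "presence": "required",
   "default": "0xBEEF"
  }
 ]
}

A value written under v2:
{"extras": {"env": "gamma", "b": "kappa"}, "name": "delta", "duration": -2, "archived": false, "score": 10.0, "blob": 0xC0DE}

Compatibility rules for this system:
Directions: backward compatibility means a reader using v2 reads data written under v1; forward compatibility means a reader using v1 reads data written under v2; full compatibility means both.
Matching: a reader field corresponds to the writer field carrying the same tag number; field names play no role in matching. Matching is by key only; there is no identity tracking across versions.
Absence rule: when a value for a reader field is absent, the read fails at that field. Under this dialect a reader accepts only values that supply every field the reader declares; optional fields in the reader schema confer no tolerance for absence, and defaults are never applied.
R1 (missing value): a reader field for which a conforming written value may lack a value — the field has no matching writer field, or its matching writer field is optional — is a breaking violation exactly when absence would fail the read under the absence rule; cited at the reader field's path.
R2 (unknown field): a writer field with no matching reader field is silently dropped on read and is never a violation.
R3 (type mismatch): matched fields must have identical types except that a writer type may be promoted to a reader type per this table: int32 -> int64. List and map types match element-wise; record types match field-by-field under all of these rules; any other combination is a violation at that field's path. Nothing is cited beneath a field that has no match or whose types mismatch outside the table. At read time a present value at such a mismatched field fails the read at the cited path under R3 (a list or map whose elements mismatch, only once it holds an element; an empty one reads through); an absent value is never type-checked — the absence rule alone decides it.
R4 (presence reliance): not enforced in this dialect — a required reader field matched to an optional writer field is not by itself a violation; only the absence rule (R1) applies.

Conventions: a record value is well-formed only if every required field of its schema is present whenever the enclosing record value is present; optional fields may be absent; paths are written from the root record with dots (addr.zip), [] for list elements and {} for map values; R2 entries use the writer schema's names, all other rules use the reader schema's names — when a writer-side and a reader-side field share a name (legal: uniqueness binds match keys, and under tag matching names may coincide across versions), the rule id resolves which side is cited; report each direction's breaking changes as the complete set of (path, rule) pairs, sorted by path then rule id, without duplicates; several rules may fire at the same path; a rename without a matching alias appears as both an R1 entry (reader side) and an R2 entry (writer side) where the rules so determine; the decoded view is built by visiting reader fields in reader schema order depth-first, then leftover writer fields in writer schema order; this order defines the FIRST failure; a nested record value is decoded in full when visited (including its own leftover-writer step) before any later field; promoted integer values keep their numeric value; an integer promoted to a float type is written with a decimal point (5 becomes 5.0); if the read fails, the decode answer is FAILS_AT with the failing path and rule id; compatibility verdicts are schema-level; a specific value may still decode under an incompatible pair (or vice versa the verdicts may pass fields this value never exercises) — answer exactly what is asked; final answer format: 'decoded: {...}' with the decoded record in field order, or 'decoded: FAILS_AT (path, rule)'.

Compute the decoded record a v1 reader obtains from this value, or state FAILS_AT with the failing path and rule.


the writer's type comes first in each Order pair
decode walk for Order under reader schema v1:
  extras := {"env": "gamma", "b": "kappa"}
  read fails at street under R1 (no fill)
  => FAILS_AT (street, R1)
diffs on Order not affecting the asked answer:
  added field archived to record Order: required bool, tag 33 (in v2 it sits immediately before score) -> changes Order's schema-level verdicts only — the decode of this value is the same
  field name in record Order: tag 2 changed to 6 -> changes Order's schema-level verdicts only — the decode of this value is the same

decoded: FAILS_AT (street, R1)


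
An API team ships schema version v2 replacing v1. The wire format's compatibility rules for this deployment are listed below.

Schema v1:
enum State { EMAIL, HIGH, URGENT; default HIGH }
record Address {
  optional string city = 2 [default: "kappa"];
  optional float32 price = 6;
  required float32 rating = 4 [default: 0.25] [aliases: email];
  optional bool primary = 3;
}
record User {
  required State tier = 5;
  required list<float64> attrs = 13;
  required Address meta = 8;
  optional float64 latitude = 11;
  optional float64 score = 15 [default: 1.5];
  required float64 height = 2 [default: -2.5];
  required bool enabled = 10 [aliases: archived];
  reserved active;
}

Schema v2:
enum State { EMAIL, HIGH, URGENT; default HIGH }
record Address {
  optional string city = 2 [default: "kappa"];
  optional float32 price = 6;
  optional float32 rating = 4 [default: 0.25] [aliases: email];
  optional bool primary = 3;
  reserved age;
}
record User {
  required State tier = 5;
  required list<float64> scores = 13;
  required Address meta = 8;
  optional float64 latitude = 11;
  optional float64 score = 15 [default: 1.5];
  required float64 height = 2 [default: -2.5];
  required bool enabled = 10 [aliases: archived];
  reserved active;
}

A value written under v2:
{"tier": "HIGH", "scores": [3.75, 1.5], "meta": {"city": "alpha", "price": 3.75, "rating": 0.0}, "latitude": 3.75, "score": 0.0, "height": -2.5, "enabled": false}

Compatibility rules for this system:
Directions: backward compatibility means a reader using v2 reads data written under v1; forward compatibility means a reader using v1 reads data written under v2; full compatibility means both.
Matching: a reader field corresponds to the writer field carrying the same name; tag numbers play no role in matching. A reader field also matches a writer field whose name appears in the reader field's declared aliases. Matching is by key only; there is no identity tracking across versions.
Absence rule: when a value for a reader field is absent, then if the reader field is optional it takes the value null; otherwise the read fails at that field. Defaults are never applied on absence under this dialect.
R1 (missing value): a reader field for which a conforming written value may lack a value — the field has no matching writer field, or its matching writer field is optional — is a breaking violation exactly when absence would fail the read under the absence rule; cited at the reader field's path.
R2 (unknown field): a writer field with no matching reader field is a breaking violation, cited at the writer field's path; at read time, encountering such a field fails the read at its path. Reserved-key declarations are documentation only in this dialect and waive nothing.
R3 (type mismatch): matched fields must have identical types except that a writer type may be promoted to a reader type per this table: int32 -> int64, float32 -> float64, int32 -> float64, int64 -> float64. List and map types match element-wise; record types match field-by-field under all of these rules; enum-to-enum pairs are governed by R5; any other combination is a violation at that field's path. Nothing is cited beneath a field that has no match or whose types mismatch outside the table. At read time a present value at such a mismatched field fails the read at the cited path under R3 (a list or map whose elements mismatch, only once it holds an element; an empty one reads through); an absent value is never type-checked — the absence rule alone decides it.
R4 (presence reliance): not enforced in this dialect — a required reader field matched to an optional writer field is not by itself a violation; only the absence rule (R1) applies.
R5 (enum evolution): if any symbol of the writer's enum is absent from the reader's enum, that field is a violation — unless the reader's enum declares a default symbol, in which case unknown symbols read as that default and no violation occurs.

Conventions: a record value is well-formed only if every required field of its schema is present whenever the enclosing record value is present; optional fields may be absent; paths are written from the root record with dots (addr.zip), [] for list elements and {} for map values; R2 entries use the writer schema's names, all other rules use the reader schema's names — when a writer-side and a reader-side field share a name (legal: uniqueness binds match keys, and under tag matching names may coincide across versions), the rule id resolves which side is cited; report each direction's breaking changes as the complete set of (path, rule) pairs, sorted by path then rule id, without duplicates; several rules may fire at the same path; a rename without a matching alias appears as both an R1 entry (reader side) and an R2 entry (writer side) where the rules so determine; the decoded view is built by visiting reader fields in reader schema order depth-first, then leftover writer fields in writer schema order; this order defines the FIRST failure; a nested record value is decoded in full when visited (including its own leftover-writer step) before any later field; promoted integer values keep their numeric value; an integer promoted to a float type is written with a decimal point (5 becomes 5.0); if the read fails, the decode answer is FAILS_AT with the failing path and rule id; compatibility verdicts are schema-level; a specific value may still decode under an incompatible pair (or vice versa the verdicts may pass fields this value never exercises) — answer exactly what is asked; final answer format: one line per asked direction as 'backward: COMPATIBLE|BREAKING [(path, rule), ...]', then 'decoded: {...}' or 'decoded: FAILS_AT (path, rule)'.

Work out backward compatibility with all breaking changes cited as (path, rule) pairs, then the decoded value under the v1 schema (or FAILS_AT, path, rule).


arrows below run writer -> reader for User
backward pass over User, reader schema v2, writer schema v1:
  tier: State -> State, writer required; from tier
  scores has no writer counterpart
  meta: Address -> Address, writer required; from meta
  latitude: float64 -> float64, writer optional; from latitude
  score: float64 -> float64, writer optional; from score
  height: float64 -> float64, writer required; from height
  enabled: bool -> bool, writer required; from enabled
  writer attrs: unknown to reader
  meta.city: string -> string, writer optional; from meta.city
  meta.price: float32 -> float32, writer optional; from meta.price
  meta.rating: float32 -> float32, writer required; from meta.rating
  meta.primary: bool -> bool, writer optional; from meta.primary
  R2 fires at attrs
  R1 fires at scores
  => 2 violation(s): backward is BREAKING for User
decode (reader v1):
  tier := "HIGH"
  read fails at attrs under R1 (no fill)
  => FAILS_AT (attrs, R1)
checking off the User differences that do not matter here:
  field rating in record Address: required changed to optional -> its effect on User is confined to the forward direction, not asked

backward: BREAKING [(attrs, R2), (scores, R1)]; decoded: FAILS_AT (attrs, R1)


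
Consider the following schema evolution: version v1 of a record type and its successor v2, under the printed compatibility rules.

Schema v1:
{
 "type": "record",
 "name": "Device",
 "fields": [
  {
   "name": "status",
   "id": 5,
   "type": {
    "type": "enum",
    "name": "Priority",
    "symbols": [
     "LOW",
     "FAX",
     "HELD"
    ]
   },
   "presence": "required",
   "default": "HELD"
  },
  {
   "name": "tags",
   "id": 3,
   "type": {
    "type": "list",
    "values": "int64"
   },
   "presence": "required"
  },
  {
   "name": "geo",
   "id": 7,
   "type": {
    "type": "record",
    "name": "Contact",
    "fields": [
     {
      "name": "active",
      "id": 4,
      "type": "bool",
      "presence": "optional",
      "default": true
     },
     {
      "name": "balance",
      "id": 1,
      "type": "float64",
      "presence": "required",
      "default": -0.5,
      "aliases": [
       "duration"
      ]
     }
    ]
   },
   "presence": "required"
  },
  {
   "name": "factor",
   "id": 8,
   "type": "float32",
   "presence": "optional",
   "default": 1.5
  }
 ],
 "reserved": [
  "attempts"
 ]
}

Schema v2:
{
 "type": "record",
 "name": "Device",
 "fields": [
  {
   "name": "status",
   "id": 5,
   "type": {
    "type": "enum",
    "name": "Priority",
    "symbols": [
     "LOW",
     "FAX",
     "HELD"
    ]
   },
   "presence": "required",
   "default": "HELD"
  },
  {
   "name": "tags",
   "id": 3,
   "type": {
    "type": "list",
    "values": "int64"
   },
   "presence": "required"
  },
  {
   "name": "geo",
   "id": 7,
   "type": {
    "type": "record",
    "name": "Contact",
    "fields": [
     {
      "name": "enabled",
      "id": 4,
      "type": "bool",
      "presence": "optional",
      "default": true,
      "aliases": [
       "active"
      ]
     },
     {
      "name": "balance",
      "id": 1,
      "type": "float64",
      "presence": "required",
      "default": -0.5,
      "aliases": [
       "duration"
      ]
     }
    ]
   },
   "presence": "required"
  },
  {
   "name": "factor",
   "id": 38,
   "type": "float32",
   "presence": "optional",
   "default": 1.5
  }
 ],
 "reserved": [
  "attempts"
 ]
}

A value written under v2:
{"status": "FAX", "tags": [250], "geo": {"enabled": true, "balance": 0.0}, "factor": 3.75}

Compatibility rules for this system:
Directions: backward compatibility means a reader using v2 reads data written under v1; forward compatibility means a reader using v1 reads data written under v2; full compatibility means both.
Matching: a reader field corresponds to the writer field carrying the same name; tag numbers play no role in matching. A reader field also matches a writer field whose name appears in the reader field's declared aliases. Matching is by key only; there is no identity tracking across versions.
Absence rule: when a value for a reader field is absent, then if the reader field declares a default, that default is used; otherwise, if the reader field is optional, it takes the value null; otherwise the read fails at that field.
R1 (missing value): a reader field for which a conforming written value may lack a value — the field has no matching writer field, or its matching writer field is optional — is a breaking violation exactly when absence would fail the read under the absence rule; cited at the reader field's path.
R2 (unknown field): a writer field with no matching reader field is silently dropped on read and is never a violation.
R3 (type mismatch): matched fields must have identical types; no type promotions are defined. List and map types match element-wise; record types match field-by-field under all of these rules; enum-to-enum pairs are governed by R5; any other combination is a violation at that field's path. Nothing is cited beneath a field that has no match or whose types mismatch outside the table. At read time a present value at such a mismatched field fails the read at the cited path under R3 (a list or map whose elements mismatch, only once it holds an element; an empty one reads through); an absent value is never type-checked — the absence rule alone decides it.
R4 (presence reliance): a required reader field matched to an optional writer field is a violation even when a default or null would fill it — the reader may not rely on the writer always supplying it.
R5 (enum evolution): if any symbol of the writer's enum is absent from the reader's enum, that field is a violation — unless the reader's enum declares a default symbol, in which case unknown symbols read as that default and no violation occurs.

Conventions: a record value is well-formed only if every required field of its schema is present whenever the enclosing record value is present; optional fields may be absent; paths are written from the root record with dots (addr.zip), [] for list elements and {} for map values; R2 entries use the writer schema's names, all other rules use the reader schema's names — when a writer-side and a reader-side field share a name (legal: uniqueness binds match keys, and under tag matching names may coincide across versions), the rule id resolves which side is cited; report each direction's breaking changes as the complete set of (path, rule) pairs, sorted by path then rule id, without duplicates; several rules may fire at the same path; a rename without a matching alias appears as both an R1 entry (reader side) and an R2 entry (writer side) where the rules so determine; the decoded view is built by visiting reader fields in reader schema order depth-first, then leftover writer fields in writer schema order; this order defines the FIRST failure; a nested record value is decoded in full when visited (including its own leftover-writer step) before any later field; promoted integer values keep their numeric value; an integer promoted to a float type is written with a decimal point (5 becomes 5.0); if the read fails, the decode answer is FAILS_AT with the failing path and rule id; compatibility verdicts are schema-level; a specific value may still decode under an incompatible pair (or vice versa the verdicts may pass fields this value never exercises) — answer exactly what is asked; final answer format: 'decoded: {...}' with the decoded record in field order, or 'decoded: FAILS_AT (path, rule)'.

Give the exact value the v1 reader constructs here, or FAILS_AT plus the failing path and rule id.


decoded: {"status": "FAX", "tags": [250], "geo": {"active": true, "balance": 0.0}, "factor": 3.75}

arrows below run writer -> reader for Device
decode walk for Device under reader schema v1:
  status := "FAX"
  tags := [250]
  geo.active := true (no value, default fills)
  geo.balance := 0.0
  writer geo.enabled: unmatched, discarded
  factor := 3.75
  => decoded: {"status": "FAX", "tags": [250], "geo": {"active": true, "balance": 0.0}, "factor": 3.75}
diffs on Device not affecting the asked answer:
  renamed field active to enabled in record Contact (alias active declared on the renamed field) -> no rule fires on it and the decoded Device view is identical with or without it
  field factor in record Device: tag 8 changed to 38 -> no rule fires on it and the decoded Device view is identical with or without it


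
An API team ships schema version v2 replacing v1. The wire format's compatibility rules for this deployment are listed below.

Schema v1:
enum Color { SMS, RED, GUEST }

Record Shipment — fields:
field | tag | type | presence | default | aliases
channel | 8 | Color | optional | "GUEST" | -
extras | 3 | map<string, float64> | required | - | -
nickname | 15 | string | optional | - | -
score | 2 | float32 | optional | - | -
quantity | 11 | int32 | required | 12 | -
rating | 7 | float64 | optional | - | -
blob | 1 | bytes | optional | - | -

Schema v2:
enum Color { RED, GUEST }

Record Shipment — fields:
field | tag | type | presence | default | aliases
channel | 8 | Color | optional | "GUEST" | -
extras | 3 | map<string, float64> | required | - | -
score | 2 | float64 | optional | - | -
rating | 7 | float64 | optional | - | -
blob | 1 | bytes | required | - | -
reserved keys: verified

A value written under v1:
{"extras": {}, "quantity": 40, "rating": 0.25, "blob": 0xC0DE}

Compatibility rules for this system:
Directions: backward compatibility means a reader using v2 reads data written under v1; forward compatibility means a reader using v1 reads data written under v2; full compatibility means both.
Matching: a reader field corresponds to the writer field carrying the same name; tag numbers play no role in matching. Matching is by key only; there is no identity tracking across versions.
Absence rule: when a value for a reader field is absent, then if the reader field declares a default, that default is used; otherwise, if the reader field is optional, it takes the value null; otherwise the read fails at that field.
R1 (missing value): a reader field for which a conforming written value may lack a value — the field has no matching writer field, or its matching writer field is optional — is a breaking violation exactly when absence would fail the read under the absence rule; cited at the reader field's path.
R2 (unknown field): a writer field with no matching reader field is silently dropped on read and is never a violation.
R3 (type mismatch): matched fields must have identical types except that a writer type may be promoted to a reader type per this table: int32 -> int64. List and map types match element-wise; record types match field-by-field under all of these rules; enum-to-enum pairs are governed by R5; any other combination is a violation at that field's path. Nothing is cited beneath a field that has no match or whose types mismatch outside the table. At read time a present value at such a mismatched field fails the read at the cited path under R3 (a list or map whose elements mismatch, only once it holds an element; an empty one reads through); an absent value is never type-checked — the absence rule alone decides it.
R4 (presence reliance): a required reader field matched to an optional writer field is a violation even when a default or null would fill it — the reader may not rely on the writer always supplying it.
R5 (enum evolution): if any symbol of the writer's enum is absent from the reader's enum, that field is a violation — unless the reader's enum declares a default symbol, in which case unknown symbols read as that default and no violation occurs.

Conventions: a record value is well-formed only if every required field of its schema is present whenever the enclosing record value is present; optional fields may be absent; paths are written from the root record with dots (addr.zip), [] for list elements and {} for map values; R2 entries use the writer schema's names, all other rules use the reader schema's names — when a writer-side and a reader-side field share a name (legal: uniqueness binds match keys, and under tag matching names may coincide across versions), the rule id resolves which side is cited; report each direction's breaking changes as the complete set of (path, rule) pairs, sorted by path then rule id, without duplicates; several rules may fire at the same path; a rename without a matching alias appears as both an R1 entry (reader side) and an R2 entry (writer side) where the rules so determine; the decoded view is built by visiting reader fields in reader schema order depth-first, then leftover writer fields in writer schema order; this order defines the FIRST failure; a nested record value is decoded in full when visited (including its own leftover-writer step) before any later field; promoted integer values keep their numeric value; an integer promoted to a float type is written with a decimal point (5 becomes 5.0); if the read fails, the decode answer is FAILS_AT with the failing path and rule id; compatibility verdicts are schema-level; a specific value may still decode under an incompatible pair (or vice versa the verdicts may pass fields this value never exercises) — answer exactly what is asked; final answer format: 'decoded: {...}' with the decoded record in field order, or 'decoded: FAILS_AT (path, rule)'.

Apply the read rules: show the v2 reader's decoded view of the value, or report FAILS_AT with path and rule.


arrows below run writer -> reader for Shipment
decoding the Shipment value with the v2 reader:
  channel := "GUEST" (no value, default fills)
  extras := {}
  score := null (not supplied -> null)
  rating := 0.25
  blob := 0xC0DE
  writer quantity: unmatched, discarded
  => decoded: {"channel": "GUEST", "extras": {}, "score": null, "rating": 0.25, "blob": 0xC0DE}
ruling out the remaining Shipment differences:
  enum Color (field channel in record Shipment): symbol SMS removed -> matters for Shipment compatibility verdicts, not for this value's decode
  field blob in record Shipment: optional changed to required -> matters for Shipment compatibility verdicts, not for this value's decode
  field score in record Shipment: type float32 changed to float64 -> matters for Shipment compatibility verdicts, not for this value's decode

decoded: {"channel": "GUEST", "extras": {}, "score": null, "rating": 0.25, "blob": 0xC0DE}


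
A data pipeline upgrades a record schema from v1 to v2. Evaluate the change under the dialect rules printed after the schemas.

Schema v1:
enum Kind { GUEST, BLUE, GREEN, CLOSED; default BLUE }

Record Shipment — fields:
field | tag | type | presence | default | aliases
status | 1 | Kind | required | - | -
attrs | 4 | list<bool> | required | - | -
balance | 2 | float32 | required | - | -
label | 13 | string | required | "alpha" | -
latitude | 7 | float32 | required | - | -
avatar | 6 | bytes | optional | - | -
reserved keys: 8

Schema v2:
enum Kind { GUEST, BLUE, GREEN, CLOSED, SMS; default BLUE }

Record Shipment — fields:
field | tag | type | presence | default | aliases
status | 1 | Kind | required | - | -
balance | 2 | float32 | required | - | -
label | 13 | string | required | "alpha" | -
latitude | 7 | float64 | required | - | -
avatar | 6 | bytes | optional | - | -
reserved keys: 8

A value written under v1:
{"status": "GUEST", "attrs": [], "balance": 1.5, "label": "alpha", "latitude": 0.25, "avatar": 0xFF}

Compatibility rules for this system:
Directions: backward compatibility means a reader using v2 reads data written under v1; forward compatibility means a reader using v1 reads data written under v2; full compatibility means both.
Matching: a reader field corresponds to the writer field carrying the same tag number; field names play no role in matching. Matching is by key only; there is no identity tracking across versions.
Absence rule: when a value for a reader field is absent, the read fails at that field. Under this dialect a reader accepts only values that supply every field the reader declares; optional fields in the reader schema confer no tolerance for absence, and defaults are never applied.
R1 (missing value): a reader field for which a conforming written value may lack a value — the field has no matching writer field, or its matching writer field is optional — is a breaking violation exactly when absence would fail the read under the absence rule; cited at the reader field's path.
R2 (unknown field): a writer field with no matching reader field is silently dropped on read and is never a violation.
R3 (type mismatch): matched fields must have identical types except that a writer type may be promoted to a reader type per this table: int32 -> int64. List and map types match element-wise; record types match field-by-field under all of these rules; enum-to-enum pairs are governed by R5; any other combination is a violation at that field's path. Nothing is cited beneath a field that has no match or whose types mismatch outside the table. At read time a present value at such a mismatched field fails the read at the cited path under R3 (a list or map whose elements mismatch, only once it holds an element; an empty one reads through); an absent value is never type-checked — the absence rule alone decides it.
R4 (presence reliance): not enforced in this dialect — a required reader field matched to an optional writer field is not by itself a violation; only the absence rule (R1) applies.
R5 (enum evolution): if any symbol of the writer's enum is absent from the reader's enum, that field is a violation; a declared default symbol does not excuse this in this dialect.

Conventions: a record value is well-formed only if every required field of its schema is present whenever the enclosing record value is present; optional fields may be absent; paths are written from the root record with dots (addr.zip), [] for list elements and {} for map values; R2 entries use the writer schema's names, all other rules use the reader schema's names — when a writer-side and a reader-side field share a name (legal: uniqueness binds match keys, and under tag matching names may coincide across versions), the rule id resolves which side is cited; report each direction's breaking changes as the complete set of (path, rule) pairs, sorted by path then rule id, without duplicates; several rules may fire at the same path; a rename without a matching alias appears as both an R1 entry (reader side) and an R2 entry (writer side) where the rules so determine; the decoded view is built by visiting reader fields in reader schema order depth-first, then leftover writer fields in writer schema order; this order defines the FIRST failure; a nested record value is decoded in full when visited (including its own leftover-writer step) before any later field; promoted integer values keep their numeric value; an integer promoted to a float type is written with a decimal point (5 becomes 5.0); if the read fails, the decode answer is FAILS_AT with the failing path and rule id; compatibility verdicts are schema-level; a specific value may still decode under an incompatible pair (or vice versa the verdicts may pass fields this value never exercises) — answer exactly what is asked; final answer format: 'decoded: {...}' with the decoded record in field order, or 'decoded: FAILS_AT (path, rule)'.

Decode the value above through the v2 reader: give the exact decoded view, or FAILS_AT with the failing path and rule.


in Shipment below, arrows point writer -> reader
decoding the Shipment value with the v2 reader:
  status := "GUEST"
  balance := 1.5
  label := "alpha"
  read fails at latitude under R3
  => FAILS_AT (latitude, R3)
diffs on Shipment not affecting the asked answer:
  removed field attrs from record Shipment -> schema-level compatibility only; this Shipment value's decode is unchanged
  enum Kind (field status in record Shipment): symbol SMS added -> schema-level compatibility only; this Shipment value's decode is unchanged

decoded: FAILS_AT (latitude, R3)


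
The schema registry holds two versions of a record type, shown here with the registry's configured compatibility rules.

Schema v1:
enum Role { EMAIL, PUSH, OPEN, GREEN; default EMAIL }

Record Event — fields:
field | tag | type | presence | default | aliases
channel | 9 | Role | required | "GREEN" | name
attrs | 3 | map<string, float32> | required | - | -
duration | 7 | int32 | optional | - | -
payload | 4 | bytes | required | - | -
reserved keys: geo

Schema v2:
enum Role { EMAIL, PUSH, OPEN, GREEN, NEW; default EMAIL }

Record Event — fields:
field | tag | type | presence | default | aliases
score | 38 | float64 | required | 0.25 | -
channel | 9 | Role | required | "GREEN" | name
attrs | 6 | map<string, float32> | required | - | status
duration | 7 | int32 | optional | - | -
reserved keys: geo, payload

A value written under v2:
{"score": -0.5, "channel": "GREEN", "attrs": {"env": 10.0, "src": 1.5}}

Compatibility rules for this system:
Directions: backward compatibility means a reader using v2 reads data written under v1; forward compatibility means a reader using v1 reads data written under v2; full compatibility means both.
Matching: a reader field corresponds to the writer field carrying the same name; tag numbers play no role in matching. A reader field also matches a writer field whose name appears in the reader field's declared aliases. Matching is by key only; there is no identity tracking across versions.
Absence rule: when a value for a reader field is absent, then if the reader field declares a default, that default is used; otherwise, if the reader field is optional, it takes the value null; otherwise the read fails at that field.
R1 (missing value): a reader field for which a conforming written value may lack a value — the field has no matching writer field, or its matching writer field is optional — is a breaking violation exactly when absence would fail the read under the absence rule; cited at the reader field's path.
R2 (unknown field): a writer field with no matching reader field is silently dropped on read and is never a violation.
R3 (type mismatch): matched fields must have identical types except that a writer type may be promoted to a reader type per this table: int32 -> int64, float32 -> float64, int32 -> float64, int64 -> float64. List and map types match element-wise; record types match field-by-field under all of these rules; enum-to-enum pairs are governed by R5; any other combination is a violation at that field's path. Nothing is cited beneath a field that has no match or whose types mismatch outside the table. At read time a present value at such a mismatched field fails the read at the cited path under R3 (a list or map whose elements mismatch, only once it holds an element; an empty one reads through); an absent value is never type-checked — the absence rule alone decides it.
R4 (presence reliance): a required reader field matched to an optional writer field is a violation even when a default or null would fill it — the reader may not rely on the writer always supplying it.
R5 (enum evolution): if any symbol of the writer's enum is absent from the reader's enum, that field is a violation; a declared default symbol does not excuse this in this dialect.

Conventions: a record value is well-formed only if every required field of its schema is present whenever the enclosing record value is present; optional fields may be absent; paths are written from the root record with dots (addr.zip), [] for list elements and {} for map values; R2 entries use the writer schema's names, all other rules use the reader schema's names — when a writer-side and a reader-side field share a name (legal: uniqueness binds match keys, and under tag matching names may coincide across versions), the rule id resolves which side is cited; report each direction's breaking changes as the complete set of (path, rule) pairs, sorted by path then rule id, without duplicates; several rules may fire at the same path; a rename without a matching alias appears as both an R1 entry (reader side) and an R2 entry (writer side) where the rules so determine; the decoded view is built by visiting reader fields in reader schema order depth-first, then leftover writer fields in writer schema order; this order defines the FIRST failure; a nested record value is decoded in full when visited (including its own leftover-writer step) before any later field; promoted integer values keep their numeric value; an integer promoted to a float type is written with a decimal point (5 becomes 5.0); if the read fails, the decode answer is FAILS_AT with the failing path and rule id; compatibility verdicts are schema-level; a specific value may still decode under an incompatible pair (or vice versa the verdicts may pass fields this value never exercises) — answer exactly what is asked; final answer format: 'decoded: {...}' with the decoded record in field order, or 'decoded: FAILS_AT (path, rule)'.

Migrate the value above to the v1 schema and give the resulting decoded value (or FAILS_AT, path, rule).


the writer's type comes first in each Event pair
decoding the Event value with the v1 reader:
  channel := "GREEN"
  attrs := {"env": 10.0, "src": 1.5}
  duration := null (absent, optional -> null)
  read fails at payload under R1 (no fill)
  => FAILS_AT (payload, R1)
ruling out the remaining Event differences:
  enum Role (field channel in record Event): symbol NEW added -> shifts the Event verdicts, not this decode
  added field score to record Event: required float64, tag 38, default 0.25 (in v2 it sits immediately before channel) -> triggers nothing under the printed rules; the Event answer is the same either way
  field attrs in record Event: tag 3 changed to 6 -> triggers nothing under the printed rules; the Event answer is the same either way

decoded: FAILS_AT (payload, R1)


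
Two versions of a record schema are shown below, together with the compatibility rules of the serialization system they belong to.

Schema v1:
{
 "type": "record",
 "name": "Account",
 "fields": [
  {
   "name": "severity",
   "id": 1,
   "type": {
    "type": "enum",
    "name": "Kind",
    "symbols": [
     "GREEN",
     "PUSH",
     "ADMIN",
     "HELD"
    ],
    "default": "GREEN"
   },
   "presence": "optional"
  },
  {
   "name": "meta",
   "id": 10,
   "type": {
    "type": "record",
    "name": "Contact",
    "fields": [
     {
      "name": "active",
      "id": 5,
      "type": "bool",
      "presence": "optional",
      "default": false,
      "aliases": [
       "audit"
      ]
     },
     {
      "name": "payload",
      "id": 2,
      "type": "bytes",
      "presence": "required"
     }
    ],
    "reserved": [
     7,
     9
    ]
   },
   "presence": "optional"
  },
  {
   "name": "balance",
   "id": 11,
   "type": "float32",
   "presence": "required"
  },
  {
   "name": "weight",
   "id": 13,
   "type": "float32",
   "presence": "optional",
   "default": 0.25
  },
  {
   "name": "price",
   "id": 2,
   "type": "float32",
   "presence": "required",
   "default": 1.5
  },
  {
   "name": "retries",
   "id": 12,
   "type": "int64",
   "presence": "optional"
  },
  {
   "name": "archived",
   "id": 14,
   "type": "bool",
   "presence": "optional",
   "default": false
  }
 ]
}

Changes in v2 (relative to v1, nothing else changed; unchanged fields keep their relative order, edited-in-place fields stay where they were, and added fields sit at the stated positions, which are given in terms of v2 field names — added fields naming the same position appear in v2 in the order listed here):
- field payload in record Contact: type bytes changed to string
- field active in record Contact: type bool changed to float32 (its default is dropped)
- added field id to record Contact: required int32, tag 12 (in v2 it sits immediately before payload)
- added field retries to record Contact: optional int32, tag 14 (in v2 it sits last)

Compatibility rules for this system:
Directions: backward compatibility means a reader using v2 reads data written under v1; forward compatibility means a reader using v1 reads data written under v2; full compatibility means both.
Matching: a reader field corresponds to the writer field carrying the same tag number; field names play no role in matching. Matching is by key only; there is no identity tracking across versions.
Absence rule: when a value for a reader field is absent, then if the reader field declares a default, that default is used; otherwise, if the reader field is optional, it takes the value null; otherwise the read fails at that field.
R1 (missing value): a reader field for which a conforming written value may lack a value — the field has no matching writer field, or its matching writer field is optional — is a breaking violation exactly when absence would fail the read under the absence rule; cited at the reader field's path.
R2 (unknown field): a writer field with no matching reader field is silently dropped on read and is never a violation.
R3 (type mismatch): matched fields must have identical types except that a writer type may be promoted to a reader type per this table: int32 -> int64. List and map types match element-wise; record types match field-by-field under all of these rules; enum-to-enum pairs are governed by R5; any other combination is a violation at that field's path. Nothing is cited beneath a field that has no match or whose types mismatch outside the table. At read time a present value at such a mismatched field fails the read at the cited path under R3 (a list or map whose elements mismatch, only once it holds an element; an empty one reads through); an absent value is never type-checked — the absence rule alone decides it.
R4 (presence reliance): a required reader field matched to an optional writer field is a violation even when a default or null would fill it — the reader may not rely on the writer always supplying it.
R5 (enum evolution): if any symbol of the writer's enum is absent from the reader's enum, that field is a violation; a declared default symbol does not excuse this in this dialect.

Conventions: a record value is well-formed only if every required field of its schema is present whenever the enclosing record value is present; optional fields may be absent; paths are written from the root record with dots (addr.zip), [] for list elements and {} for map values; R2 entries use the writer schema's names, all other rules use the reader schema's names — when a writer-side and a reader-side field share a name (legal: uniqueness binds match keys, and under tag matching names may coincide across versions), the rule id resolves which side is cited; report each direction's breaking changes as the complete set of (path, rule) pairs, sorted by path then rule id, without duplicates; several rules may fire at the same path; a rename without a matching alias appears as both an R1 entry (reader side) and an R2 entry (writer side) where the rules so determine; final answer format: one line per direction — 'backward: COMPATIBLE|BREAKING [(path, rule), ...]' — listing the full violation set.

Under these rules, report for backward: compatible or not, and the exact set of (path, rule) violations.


arrows below run writer -> reader for Account
backward analysis of Account with v2 as reader and v1 as writer:
  severity: Kind -> Kind, writer optional; from severity
  meta: Contact -> Contact, writer optional; from meta
  balance: float32 -> float32, writer required; from balance
  weight: float32 -> float32, writer optional; from weight
  price: float32 -> float32, writer required; from price
  retries: int64 -> int64, writer optional; from retries
  archived: bool -> bool, writer optional; from archived
  meta.active: bool -> float32, writer optional; from meta.active
  no writer field matches reader meta.id
  meta.payload: bytes -> string, writer required; from meta.payload
  no writer field matches reader meta.retries
  rule R3 violated at meta.active
  rule R1 violated at meta.id
  rule R3 violated at meta.payload
  => 3 violation(s): backward is BREAKING for Account
remaining Account differences; none change what is asked:
  added field retries to record Contact: optional int32, tag 14 (in v2 it sits last) -> fires no rule on Account, leaving the asked answer as it is

backward: BREAKING [(meta.active, R3), (meta.id, R1), (meta.payload, R3)]
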